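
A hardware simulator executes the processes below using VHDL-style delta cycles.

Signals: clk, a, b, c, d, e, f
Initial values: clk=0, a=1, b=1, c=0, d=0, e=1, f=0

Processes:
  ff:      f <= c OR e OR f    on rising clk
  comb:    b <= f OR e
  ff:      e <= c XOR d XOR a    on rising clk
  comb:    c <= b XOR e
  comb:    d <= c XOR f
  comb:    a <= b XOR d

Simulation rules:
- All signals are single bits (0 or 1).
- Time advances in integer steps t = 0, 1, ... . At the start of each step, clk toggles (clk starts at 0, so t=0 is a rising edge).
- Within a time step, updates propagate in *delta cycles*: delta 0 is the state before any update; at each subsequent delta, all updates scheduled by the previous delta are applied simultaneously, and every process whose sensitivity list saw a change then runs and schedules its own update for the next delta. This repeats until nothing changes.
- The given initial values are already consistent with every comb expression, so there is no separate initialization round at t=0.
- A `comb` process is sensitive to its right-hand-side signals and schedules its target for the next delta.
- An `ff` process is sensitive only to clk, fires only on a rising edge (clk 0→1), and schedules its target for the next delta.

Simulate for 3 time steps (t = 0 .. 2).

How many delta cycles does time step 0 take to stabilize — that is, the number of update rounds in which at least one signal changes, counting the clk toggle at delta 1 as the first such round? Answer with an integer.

4

t=0 Δ0: a=1 f=0 d=0 e=1 c=0 clk=0 b=1
  Δ1: clk:0→1
  Δ2: f:0→1
  Δ3: d:0→1
  Δ4: a:1→0
  (4Δ to stable)
t=1 Δ0: a=0 f=1 d=1 e=1 c=0 clk=1 b=1
  Δ1: clk:1→0
  (1Δ to stable)
t=2 Δ0: a=0 f=1 d=1 e=1 c=0 clk=0 b=1
  Δ1: clk:0→1
  (1Δ to stable)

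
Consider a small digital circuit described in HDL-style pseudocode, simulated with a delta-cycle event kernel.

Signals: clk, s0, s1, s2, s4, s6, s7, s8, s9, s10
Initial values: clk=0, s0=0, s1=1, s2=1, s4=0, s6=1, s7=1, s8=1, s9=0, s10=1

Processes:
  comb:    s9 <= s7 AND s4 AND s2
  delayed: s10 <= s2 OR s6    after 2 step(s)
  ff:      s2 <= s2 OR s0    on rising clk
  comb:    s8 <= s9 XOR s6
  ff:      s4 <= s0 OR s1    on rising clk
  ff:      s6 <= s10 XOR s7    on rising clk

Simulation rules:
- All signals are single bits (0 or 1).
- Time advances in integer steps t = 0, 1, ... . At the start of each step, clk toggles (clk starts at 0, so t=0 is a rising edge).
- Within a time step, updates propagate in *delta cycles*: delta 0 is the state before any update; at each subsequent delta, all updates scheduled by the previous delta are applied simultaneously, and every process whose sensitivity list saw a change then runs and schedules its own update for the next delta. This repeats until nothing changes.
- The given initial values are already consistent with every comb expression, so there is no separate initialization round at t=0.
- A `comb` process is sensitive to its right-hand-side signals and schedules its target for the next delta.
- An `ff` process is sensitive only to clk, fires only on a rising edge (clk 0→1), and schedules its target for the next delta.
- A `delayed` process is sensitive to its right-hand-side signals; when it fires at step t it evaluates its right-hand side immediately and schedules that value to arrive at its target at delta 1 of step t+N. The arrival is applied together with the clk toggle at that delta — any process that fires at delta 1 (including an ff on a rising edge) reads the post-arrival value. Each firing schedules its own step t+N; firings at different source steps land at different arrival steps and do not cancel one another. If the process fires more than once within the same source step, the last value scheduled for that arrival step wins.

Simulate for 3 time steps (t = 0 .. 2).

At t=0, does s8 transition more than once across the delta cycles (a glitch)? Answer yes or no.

yes

t=0 Δ0: s1=1 s0=0 s9=0 s7=1 s2=1 s10=1 clk=0 s6=1 s4=0 s8=1
  Δ1: clk:0→1
  Δ2: s6:1→0, s4:0→1
  Δ3: s9:0→1, s8:1→0
  Δ4: s8:0→1
  (4Δ to stable)
t=1 Δ0: s1=1 s0=0 s9=1 s7=1 s2=1 s10=1 clk=1 s6=0 s4=1 s8=1
  Δ1: clk:1→0
  (1Δ to stable)
t=2 Δ0: s1=1 s0=0 s9=1 s7=1 s2=1 s10=1 clk=0 s6=0 s4=1 s8=1
  Δ1: clk:0→1
  (1Δ to stable)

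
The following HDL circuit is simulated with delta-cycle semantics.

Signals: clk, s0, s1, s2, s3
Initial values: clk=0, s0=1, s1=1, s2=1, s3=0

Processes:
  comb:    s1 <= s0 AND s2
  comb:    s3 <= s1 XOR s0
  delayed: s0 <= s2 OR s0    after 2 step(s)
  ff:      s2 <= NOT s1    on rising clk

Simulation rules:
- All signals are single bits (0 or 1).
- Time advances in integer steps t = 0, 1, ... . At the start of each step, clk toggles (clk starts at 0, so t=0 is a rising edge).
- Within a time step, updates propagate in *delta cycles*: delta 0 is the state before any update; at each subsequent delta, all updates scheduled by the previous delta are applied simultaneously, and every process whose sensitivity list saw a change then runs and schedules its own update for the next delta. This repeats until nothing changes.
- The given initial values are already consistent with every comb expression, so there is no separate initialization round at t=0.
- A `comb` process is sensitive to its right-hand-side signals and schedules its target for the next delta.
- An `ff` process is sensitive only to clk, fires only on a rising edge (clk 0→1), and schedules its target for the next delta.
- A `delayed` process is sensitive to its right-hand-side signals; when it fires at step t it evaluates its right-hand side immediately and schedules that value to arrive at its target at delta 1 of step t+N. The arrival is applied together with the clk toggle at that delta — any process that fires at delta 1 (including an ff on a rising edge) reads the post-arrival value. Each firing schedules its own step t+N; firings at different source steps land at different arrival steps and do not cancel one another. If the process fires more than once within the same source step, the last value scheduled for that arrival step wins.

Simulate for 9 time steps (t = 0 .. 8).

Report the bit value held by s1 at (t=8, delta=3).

[bits: s1,s2,clk,s3,s0]
t=0: Δ0=11001 Δ1=11101 Δ2=10101 Δ3=00101 Δ4=00111 | 4Δ
t=1: Δ0=00111 Δ1=00011 | 1Δ
t=2: Δ0=00011 Δ1=00111 Δ2=01111 Δ3=11111 Δ4=11101 | 4Δ
t=3: Δ0=11101 Δ1=11001 | 1Δ
t=4: Δ0=11001 Δ1=11101 Δ2=10101 Δ3=00101 Δ4=00111 | 4Δ
t=5: Δ0=00111 Δ1=00011 | 1Δ
t=6: Δ0=00011 Δ1=00111 Δ2=01111 Δ3=11111 Δ4=11101 | 4Δ
t=7: Δ0=11101 Δ1=11001 | 1Δ
t=8: Δ0=11001 Δ1=11101 Δ2=10101 Δ3=00101 Δ4=00111 | 4Δ

0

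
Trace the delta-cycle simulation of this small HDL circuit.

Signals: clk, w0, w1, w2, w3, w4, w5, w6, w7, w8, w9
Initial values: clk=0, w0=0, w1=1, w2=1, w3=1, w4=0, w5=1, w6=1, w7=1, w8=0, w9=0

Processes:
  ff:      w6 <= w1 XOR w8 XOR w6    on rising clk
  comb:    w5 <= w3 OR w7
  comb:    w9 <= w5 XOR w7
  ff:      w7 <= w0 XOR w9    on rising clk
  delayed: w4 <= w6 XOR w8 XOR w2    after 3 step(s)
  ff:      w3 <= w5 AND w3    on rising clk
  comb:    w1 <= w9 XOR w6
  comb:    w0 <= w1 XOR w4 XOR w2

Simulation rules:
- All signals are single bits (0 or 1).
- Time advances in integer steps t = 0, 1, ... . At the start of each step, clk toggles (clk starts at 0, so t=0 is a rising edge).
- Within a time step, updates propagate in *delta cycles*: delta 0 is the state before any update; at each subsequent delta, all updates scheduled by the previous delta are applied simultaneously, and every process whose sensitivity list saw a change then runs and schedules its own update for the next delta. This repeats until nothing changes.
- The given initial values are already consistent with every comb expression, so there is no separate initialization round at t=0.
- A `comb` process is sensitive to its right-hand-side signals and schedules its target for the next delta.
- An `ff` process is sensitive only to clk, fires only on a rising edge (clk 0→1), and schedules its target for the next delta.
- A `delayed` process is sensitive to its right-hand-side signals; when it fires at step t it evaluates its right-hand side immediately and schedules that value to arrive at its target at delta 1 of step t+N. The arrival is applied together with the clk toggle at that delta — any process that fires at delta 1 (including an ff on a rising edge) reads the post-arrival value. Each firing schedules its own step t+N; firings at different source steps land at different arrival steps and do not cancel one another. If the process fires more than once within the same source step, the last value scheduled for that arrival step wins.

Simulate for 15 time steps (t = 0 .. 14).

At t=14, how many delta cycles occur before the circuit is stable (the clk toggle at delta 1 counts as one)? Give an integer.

t0.Δ0 w2=1 w6=1 w3=1 clk=0 w1=1 w0=0 w7=1 w4=0 w8=0 w5=1 w9=0
t0.Δ1 w2=1 w6=1 w3=1 clk=1 w1=1 w0=0 w7=1 w4=0 w8=0 w5=1 w9=0
t0.Δ2 w2=1 w6=0 w3=1 clk=1 w1=1 w0=0 w7=0 w4=0 w8=0 w5=1 w9=0
t0.Δ3 w2=1 w6=0 w3=1 clk=1 w1=0 w0=0 w7=0 w4=0 w8=0 w5=1 w9=1
t0.Δ4 w2=1 w6=0 w3=1 clk=1 w1=1 w0=1 w7=0 w4=0 w8=0 w5=1 w9=1
t0.Δ5 w2=1 w6=0 w3=1 clk=1 w1=1 w0=0 w7=0 w4=0 w8=0 w5=1 w9=1
t1.Δ0 w2=1 w6=0 w3=1 clk=1 w1=1 w0=0 w7=0 w4=0 w8=0 w5=1 w9=1
t1.Δ1 w2=1 w6=0 w3=1 clk=0 w1=1 w0=0 w7=0 w4=0 w8=0 w5=1 w9=1
t2.Δ0 w2=1 w6=0 w3=1 clk=0 w1=1 w0=0 w7=0 w4=0 w8=0 w5=1 w9=1
t2.Δ1 w2=1 w6=0 w3=1 clk=1 w1=1 w0=0 w7=0 w4=0 w8=0 w5=1 w9=1
t2.Δ2 w2=1 w6=1 w3=1 clk=1 w1=1 w0=0 w7=1 w4=0 w8=0 w5=1 w9=1
t2.Δ3 w2=1 w6=1 w3=1 clk=1 w1=0 w0=0 w7=1 w4=0 w8=0 w5=1 w9=0
t2.Δ4 w2=1 w6=1 w3=1 clk=1 w1=1 w0=1 w7=1 w4=0 w8=0 w5=1 w9=0
t2.Δ5 w2=1 w6=1 w3=1 clk=1 w1=1 w0=0 w7=1 w4=0 w8=0 w5=1 w9=0
t3.Δ0 w2=1 w6=1 w3=1 clk=1 w1=1 w0=0 w7=1 w4=0 w8=0 w5=1 w9=0
t3.Δ1 w2=1 w6=1 w3=1 clk=0 w1=1 w0=0 w7=1 w4=1 w8=0 w5=1 w9=0
t3.Δ2 w2=1 w6=1 w3=1 clk=0 w1=1 w0=1 w7=1 w4=1 w8=0 w5=1 w9=0
t4.Δ0 w2=1 w6=1 w3=1 clk=0 w1=1 w0=1 w7=1 w4=1 w8=0 w5=1 w9=0
t4.Δ1 w2=1 w6=1 w3=1 clk=1 w1=1 w0=1 w7=1 w4=1 w8=0 w5=1 w9=0
t4.Δ2 w2=1 w6=0 w3=1 clk=1 w1=1 w0=1 w7=1 w4=1 w8=0 w5=1 w9=0
t4.Δ3 w2=1 w6=0 w3=1 clk=1 w1=0 w0=1 w7=1 w4=1 w8=0 w5=1 w9=0
t4.Δ4 w2=1 w6=0 w3=1 clk=1 w1=0 w0=0 w7=1 w4=1 w8=0 w5=1 w9=0
t5.Δ0 w2=1 w6=0 w3=1 clk=1 w1=0 w0=0 w7=1 w4=1 w8=0 w5=1 w9=0
t5.Δ1 w2=1 w6=0 w3=1 clk=0 w1=0 w0=0 w7=1 w4=0 w8=0 w5=1 w9=0
t5.Δ2 w2=1 w6=0 w3=1 clk=0 w1=0 w0=1 w7=1 w4=0 w8=0 w5=1 w9=0
t6.Δ0 w2=1 w6=0 w3=1 clk=0 w1=0 w0=1 w7=1 w4=0 w8=0 w5=1 w9=0
t6.Δ1 w2=1 w6=0 w3=1 clk=1 w1=0 w0=1 w7=1 w4=0 w8=0 w5=1 w9=0
t7.Δ0 w2=1 w6=0 w3=1 clk=1 w1=0 w0=1 w7=1 w4=0 w8=0 w5=1 w9=0
t7.Δ1 w2=1 w6=0 w3=1 clk=0 w1=0 w0=1 w7=1 w4=1 w8=0 w5=1 w9=0
t7.Δ2 w2=1 w6=0 w3=1 clk=0 w1=0 w0=0 w7=1 w4=1 w8=0 w5=1 w9=0
t8.Δ0 w2=1 w6=0 w3=1 clk=0 w1=0 w0=0 w7=1 w4=1 w8=0 w5=1 w9=0
t8.Δ1 w2=1 w6=0 w3=1 clk=1 w1=0 w0=0 w7=1 w4=1 w8=0 w5=1 w9=0
t8.Δ2 w2=1 w6=0 w3=1 clk=1 w1=0 w0=0 w7=0 w4=1 w8=0 w5=1 w9=0
t8.Δ3 w2=1 w6=0 w3=1 clk=1 w1=0 w0=0 w7=0 w4=1 w8=0 w5=1 w9=1
t8.Δ4 w2=1 w6=0 w3=1 clk=1 w1=1 w0=0 w7=0 w4=1 w8=0 w5=1 w9=1
t8.Δ5 w2=1 w6=0 w3=1 clk=1 w1=1 w0=1 w7=0 w4=1 w8=0 w5=1 w9=1
t9.Δ0 w2=1 w6=0 w3=1 clk=1 w1=1 w0=1 w7=0 w4=1 w8=0 w5=1 w9=1
t9.Δ1 w2=1 w6=0 w3=1 clk=0 w1=1 w0=1 w7=0 w4=1 w8=0 w5=1 w9=1
t10.Δ0 w2=1 w6=0 w3=1 clk=0 w1=1 w0=1 w7=0 w4=1 w8=0 w5=1 w9=1
t10.Δ1 w2=1 w6=0 w3=1 clk=1 w1=1 w0=1 w7=0 w4=1 w8=0 w5=1 w9=1
t10.Δ2 w2=1 w6=1 w3=1 clk=1 w1=1 w0=1 w7=0 w4=1 w8=0 w5=1 w9=1
t10.Δ3 w2=1 w6=1 w3=1 clk=1 w1=0 w0=1 w7=0 w4=1 w8=0 w5=1 w9=1
t10.Δ4 w2=1 w6=1 w3=1 clk=1 w1=0 w0=0 w7=0 w4=1 w8=0 w5=1 w9=1
t11.Δ0 w2=1 w6=1 w3=1 clk=1 w1=0 w0=0 w7=0 w4=1 w8=0 w5=1 w9=1
t11.Δ1 w2=1 w6=1 w3=1 clk=0 w1=0 w0=0 w7=0 w4=1 w8=0 w5=1 w9=1
t12.Δ0 w2=1 w6=1 w3=1 clk=0 w1=0 w0=0 w7=0 w4=1 w8=0 w5=1 w9=1
t12.Δ1 w2=1 w6=1 w3=1 clk=1 w1=0 w0=0 w7=0 w4=1 w8=0 w5=1 w9=1
t12.Δ2 w2=1 w6=1 w3=1 clk=1 w1=0 w0=0 w7=1 w4=1 w8=0 w5=1 w9=1
t12.Δ3 w2=1 w6=1 w3=1 clk=1 w1=0 w0=0 w7=1 w4=1 w8=0 w5=1 w9=0
t12.Δ4 w2=1 w6=1 w3=1 clk=1 w1=1 w0=0 w7=1 w4=1 w8=0 w5=1 w9=0
t12.Δ5 w2=1 w6=1 w3=1 clk=1 w1=1 w0=1 w7=1 w4=1 w8=0 w5=1 w9=0
t13.Δ0 w2=1 w6=1 w3=1 clk=1 w1=1 w0=1 w7=1 w4=1 w8=0 w5=1 w9=0
t13.Δ1 w2=1 w6=1 w3=1 clk=0 w1=1 w0=1 w7=1 w4=0 w8=0 w5=1 w9=0
t13.Δ2 w2=1 w6=1 w3=1 clk=0 w1=1 w0=0 w7=1 w4=0 w8=0 w5=1 w9=0
t14.Δ0 w2=1 w6=1 w3=1 clk=0 w1=1 w0=0 w7=1 w4=0 w8=0 w5=1 w9=0
t14.Δ1 w2=1 w6=1 w3=1 clk=1 w1=1 w0=0 w7=1 w4=0 w8=0 w5=1 w9=0
t14.Δ2 w2=1 w6=0 w3=1 clk=1 w1=1 w0=0 w7=0 w4=0 w8=0 w5=1 w9=0
t14.Δ3 w2=1 w6=0 w3=1 clk=1 w1=0 w0=0 w7=0 w4=0 w8=0 w5=1 w9=1
t14.Δ4 w2=1 w6=0 w3=1 clk=1 w1=1 w0=1 w7=0 w4=0 w8=0 w5=1 w9=1
t14.Δ5 w2=1 w6=0 w3=1 clk=1 w1=1 w0=0 w7=0 w4=0 w8=0 w5=1 w9=1

5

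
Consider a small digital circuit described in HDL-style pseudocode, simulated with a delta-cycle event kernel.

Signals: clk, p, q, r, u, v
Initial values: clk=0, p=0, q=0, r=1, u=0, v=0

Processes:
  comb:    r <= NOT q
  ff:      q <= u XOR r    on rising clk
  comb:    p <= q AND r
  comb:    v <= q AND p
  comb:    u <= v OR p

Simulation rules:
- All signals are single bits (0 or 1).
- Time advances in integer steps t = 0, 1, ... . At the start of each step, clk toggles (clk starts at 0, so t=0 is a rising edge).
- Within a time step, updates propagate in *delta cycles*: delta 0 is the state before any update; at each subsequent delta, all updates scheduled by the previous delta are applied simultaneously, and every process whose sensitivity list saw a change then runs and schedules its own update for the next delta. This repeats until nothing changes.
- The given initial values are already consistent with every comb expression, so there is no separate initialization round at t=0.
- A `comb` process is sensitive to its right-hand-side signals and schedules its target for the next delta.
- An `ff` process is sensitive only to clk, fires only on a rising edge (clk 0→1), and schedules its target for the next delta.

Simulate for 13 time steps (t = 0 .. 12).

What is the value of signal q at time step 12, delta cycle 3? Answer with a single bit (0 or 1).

t0.Δ0 v=0 u=0 r=1 q=0 clk=0 p=0
t0.Δ1 v=0 u=0 r=1 q=0 clk=1 p=0
t0.Δ2 v=0 u=0 r=1 q=1 clk=1 p=0
t0.Δ3 v=0 u=0 r=0 q=1 clk=1 p=1
t0.Δ4 v=1 u=1 r=0 q=1 clk=1 p=0
t0.Δ5 v=0 u=1 r=0 q=1 clk=1 p=0
t0.Δ6 v=0 u=0 r=0 q=1 clk=1 p=0
t1.Δ0 v=0 u=0 r=0 q=1 clk=1 p=0
t1.Δ1 v=0 u=0 r=0 q=1 clk=0 p=0
t2.Δ0 v=0 u=0 r=0 q=1 clk=0 p=0
t2.Δ1 v=0 u=0 r=0 q=1 clk=1 p=0
t2.Δ2 v=0 u=0 r=0 q=0 clk=1 p=0
t2.Δ3 v=0 u=0 r=1 q=0 clk=1 p=0
t3.Δ0 v=0 u=0 r=1 q=0 clk=1 p=0
t3.Δ1 v=0 u=0 r=1 q=0 clk=0 p=0
t4.Δ0 v=0 u=0 r=1 q=0 clk=0 p=0
t4.Δ1 v=0 u=0 r=1 q=0 clk=1 p=0
t4.Δ2 v=0 u=0 r=1 q=1 clk=1 p=0
t4.Δ3 v=0 u=0 r=0 q=1 clk=1 p=1
t4.Δ4 v=1 u=1 r=0 q=1 clk=1 p=0
t4.Δ5 v=0 u=1 r=0 q=1 clk=1 p=0
t4.Δ6 v=0 u=0 r=0 q=1 clk=1 p=0
t5.Δ0 v=0 u=0 r=0 q=1 clk=1 p=0
t5.Δ1 v=0 u=0 r=0 q=1 clk=0 p=0
t6.Δ0 v=0 u=0 r=0 q=1 clk=0 p=0
t6.Δ1 v=0 u=0 r=0 q=1 clk=1 p=0
t6.Δ2 v=0 u=0 r=0 q=0 clk=1 p=0
t6.Δ3 v=0 u=0 r=1 q=0 clk=1 p=0
t7.Δ0 v=0 u=0 r=1 q=0 clk=1 p=0
t7.Δ1 v=0 u=0 r=1 q=0 clk=0 p=0
t8.Δ0 v=0 u=0 r=1 q=0 clk=0 p=0
t8.Δ1 v=0 u=0 r=1 q=0 clk=1 p=0
t8.Δ2 v=0 u=0 r=1 q=1 clk=1 p=0
t8.Δ3 v=0 u=0 r=0 q=1 clk=1 p=1
t8.Δ4 v=1 u=1 r=0 q=1 clk=1 p=0
t8.Δ5 v=0 u=1 r=0 q=1 clk=1 p=0
t8.Δ6 v=0 u=0 r=0 q=1 clk=1 p=0
t9.Δ0 v=0 u=0 r=0 q=1 clk=1 p=0
t9.Δ1 v=0 u=0 r=0 q=1 clk=0 p=0
t10.Δ0 v=0 u=0 r=0 q=1 clk=0 p=0
t10.Δ1 v=0 u=0 r=0 q=1 clk=1 p=0
t10.Δ2 v=0 u=0 r=0 q=0 clk=1 p=0
t10.Δ3 v=0 u=0 r=1 q=0 clk=1 p=0
t11.Δ0 v=0 u=0 r=1 q=0 clk=1 p=0
t11.Δ1 v=0 u=0 r=1 q=0 clk=0 p=0
t12.Δ0 v=0 u=0 r=1 q=0 clk=0 p=0
t12.Δ1 v=0 u=0 r=1 q=0 clk=1 p=0
t12.Δ2 v=0 u=0 r=1 q=1 clk=1 p=0
t12.Δ3 v=0 u=0 r=0 q=1 clk=1 p=1
t12.Δ4 v=1 u=1 r=0 q=1 clk=1 p=0
t12.Δ5 v=0 u=1 r=0 q=1 clk=1 p=0
t12.Δ6 v=0 u=0 r=0 q=1 clk=1 p=0

1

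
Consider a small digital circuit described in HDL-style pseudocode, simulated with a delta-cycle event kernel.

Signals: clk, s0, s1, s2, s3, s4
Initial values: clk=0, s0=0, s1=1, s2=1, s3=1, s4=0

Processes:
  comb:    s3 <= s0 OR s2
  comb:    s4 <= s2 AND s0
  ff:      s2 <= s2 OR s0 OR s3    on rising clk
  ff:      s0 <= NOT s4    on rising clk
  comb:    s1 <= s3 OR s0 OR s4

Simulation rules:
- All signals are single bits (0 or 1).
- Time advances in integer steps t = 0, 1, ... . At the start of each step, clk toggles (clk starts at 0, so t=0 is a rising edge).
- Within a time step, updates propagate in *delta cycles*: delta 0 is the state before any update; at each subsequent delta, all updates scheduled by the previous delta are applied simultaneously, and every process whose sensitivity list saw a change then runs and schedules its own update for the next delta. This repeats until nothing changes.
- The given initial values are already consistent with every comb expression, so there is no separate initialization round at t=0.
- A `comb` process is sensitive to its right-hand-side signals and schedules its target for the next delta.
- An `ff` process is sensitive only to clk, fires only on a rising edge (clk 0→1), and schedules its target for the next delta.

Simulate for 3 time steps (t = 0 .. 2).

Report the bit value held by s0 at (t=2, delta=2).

t0.Δ0 clk=0 s0=0 s2=1 s1=1 s3=1 s4=0
t0.Δ1 clk=1 s0=0 s2=1 s1=1 s3=1 s4=0
t0.Δ2 clk=1 s0=1 s2=1 s1=1 s3=1 s4=0
t0.Δ3 clk=1 s0=1 s2=1 s1=1 s3=1 s4=1
t1.Δ0 clk=1 s0=1 s2=1 s1=1 s3=1 s4=1
t1.Δ1 clk=0 s0=1 s2=1 s1=1 s3=1 s4=1
t2.Δ0 clk=0 s0=1 s2=1 s1=1 s3=1 s4=1
t2.Δ1 clk=1 s0=1 s2=1 s1=1 s3=1 s4=1
t2.Δ2 clk=1 s0=0 s2=1 s1=1 s3=1 s4=1
t2.Δ3 clk=1 s0=0 s2=1 s1=1 s3=1 s4=0

0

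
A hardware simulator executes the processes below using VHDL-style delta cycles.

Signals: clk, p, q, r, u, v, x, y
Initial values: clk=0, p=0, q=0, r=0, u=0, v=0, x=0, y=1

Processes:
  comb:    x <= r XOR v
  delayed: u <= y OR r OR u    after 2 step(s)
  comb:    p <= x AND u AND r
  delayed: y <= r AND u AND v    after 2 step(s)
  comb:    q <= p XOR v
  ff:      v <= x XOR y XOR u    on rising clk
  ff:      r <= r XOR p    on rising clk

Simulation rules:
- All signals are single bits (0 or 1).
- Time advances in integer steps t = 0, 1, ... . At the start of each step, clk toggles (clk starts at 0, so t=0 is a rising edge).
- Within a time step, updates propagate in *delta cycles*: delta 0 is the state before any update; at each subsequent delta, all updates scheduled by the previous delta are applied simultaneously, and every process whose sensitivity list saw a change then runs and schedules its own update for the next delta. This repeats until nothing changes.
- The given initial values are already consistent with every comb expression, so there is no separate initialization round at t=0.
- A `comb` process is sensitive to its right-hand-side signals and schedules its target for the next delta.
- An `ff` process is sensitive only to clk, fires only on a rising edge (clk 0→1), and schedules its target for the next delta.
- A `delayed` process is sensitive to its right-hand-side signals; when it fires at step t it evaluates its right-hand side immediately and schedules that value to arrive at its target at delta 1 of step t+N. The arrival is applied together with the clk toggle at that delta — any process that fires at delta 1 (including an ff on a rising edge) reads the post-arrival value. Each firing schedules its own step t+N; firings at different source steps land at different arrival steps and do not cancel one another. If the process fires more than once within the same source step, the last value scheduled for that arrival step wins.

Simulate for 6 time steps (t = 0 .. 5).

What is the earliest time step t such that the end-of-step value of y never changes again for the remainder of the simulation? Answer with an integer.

t=0 Δ0: r=0 u=0 q=0 p=0 y=1 clk=0 x=0 v=0
  Δ1: clk:0→1
  Δ2: v:0→1
  Δ3: q:0→1, x:0→1
  (3Δ to stable)
t=1 Δ0: r=0 u=0 q=1 p=0 y=1 clk=1 x=1 v=1
  Δ1: clk:1→0
  (1Δ to stable)
t=2 Δ0: r=0 u=0 q=1 p=0 y=1 clk=0 x=1 v=1
  Δ1: y:1→0, clk:0→1
  (1Δ to stable)
t=3 Δ0: r=0 u=0 q=1 p=0 y=0 clk=1 x=1 v=1
  Δ1: clk:1→0
  (1Δ to stable)
t=4 Δ0: r=0 u=0 q=1 p=0 y=0 clk=0 x=1 v=1
  Δ1: clk:0→1
  (1Δ to stable)
t=5 Δ0: r=0 u=0 q=1 p=0 y=0 clk=1 x=1 v=1
  Δ1: clk:1→0
  (1Δ to stable)

2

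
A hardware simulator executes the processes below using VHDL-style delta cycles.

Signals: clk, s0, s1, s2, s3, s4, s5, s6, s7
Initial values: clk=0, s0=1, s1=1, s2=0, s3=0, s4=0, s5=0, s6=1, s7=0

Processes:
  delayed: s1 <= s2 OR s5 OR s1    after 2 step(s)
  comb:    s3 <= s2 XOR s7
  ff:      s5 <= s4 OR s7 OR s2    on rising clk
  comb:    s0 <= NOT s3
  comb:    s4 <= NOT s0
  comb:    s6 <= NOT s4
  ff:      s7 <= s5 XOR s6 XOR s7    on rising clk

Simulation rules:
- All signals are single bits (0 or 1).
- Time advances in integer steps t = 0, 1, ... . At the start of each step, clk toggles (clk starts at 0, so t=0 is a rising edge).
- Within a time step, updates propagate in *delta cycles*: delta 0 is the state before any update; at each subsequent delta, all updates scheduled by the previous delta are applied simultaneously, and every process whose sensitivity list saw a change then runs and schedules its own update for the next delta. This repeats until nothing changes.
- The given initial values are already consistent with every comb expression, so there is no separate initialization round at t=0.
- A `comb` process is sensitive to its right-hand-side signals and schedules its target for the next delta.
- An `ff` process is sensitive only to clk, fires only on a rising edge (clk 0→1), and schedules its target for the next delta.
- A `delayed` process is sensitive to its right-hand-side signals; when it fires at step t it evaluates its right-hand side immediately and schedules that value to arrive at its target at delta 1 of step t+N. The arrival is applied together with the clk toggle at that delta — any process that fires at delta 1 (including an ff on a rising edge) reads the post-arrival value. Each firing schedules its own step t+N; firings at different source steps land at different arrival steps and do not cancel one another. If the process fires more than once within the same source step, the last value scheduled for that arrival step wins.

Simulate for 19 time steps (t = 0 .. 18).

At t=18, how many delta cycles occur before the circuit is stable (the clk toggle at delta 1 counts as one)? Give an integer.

2

t=0 Δ0: s0=1 s3=0 s5=0 clk=0 s4=0 s7=0 s6=1 s1=1 s2=0
  Δ1: clk:0→1
  Δ2: s7:0→1
  Δ3: s3:0→1
  Δ4: s0:1→0
  Δ5: s4:0→1
  Δ6: s6:1→0
  (6Δ to stable)
t=1 Δ0: s0=0 s3=1 s5=0 clk=1 s4=1 s7=1 s6=0 s1=1 s2=0
  Δ1: clk:1→0
  (1Δ to stable)
t=2 Δ0: s0=0 s3=1 s5=0 clk=0 s4=1 s7=1 s6=0 s1=1 s2=0
  Δ1: clk:0→1
  Δ2: s5:0→1
  (2Δ to stable)
t=3 Δ0: s0=0 s3=1 s5=1 clk=1 s4=1 s7=1 s6=0 s1=1 s2=0
  Δ1: clk:1→0
  (1Δ to stable)
t=4 Δ0: s0=0 s3=1 s5=1 clk=0 s4=1 s7=1 s6=0 s1=1 s2=0
  Δ1: clk:0→1
  Δ2: s7:1→0
  Δ3: s3:1→0
  Δ4: s0:0→1
  Δ5: s4:1→0
  Δ6: s6:0→1
  (6Δ to stable)
t=5 Δ0: s0=1 s3=0 s5=1 clk=1 s4=0 s7=0 s6=1 s1=1 s2=0
  Δ1: clk:1→0
  (1Δ to stable)
t=6 Δ0: s0=1 s3=0 s5=1 clk=0 s4=0 s7=0 s6=1 s1=1 s2=0
  Δ1: clk:0→1
  Δ2: s5:1→0
  (2Δ to stable)
t=7 Δ0: s0=1 s3=0 s5=0 clk=1 s4=0 s7=0 s6=1 s1=1 s2=0
  Δ1: clk:1→0
  (1Δ to stable)
t=8 Δ0: s0=1 s3=0 s5=0 clk=0 s4=0 s7=0 s6=1 s1=1 s2=0
  Δ1: clk:0→1
  Δ2: s7:0→1
  Δ3: s3:0→1
  Δ4: s0:1→0
  Δ5: s4:0→1
  Δ6: s6:1→0
  (6Δ to stable)
t=9 Δ0: s0=0 s3=1 s5=0 clk=1 s4=1 s7=1 s6=0 s1=1 s2=0
  Δ1: clk:1→0
  (1Δ to stable)
t=10 Δ0: s0=0 s3=1 s5=0 clk=0 s4=1 s7=1 s6=0 s1=1 s2=0
  Δ1: clk:0→1
  Δ2: s5:0→1
  (2Δ to stable)
t=11 Δ0: s0=0 s3=1 s5=1 clk=1 s4=1 s7=1 s6=0 s1=1 s2=0
  Δ1: clk:1→0
  (1Δ to stable)
t=12 Δ0: s0=0 s3=1 s5=1 clk=0 s4=1 s7=1 s6=0 s1=1 s2=0
  Δ1: clk:0→1
  Δ2: s7:1→0
  Δ3: s3:1→0
  Δ4: s0:0→1
  Δ5: s4:1→0
  Δ6: s6:0→1
  (6Δ to stable)
t=13 Δ0: s0=1 s3=0 s5=1 clk=1 s4=0 s7=0 s6=1 s1=1 s2=0
  Δ1: clk:1→0
  (1Δ to stable)
t=14 Δ0: s0=1 s3=0 s5=1 clk=0 s4=0 s7=0 s6=1 s1=1 s2=0
  Δ1: clk:0→1
  Δ2: s5:1→0
  (2Δ to stable)
t=15 Δ0: s0=1 s3=0 s5=0 clk=1 s4=0 s7=0 s6=1 s1=1 s2=0
  Δ1: clk:1→0
  (1Δ to stable)
t=16 Δ0: s0=1 s3=0 s5=0 clk=0 s4=0 s7=0 s6=1 s1=1 s2=0
  Δ1: clk:0→1
  Δ2: s7:0→1
  Δ3: s3:0→1
  Δ4: s0:1→0
  Δ5: s4:0→1
  Δ6: s6:1→0
  (6Δ to stable)
t=17 Δ0: s0=0 s3=1 s5=0 clk=1 s4=1 s7=1 s6=0 s1=1 s2=0
  Δ1: clk:1→0
  (1Δ to stable)
t=18 Δ0: s0=0 s3=1 s5=0 clk=0 s4=1 s7=1 s6=0 s1=1 s2=0
  Δ1: clk:0→1
  Δ2: s5:0→1
  (2Δ to stable)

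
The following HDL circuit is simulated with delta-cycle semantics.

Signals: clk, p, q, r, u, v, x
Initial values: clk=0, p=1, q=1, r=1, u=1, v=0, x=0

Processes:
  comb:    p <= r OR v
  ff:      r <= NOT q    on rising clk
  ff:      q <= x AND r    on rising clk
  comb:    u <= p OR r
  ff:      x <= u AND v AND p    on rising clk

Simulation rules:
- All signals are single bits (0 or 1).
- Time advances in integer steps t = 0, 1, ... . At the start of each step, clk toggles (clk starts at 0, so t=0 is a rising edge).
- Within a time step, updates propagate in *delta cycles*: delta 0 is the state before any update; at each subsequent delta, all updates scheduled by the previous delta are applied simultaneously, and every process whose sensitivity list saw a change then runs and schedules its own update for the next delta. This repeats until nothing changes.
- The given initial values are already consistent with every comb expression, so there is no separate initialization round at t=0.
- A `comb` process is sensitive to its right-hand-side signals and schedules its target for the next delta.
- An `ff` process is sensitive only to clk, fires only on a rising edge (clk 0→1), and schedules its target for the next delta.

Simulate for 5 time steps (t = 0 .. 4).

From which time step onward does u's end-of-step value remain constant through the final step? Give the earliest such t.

2

t=0 Δ0: u=1 r=1 clk=0 p=1 v=0 q=1 x=0
  Δ1: clk:0→1
  Δ2: r:1→0, q:1→0
  Δ3: p:1→0
  Δ4: u:1→0
  (4Δ to stable)
t=1 Δ0: u=0 r=0 clk=1 p=0 v=0 q=0 x=0
  Δ1: clk:1→0
  (1Δ to stable)
t=2 Δ0: u=0 r=0 clk=0 p=0 v=0 q=0 x=0
  Δ1: clk:0→1
  Δ2: r:0→1
  Δ3: u:0→1, p:0→1
  (3Δ to stable)
t=3 Δ0: u=1 r=1 clk=1 p=1 v=0 q=0 x=0
  Δ1: clk:1→0
  (1Δ to stable)
t=4 Δ0: u=1 r=1 clk=0 p=1 v=0 q=0 x=0
  Δ1: clk:0→1
  (1Δ to stable)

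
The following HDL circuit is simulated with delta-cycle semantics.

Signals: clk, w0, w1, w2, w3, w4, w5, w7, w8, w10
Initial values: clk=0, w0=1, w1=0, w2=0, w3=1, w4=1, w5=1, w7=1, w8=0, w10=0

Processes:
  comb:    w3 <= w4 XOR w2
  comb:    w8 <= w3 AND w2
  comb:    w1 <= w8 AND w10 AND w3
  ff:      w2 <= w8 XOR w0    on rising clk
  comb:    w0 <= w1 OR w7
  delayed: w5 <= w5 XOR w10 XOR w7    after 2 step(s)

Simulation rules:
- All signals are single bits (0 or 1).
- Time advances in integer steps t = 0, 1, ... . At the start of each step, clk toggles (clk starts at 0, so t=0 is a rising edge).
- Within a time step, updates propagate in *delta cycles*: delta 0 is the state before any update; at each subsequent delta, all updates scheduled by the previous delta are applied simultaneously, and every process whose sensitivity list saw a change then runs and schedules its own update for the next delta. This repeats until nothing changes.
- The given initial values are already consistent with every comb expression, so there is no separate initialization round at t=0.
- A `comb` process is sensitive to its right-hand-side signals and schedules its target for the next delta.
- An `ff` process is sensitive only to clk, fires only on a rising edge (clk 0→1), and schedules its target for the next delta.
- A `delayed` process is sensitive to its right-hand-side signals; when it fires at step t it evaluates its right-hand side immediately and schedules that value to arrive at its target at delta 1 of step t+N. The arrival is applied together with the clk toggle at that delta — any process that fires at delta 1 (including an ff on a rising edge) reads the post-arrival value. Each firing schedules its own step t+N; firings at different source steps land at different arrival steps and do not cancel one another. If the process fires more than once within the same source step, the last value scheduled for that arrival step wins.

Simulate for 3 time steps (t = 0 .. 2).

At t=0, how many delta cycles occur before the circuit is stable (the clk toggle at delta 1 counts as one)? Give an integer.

t0.Δ0 w8=0 clk=0 w3=1 w1=0 w2=0 w4=1 w10=0 w7=1 w5=1 w0=1
t0.Δ1 w8=0 clk=1 w3=1 w1=0 w2=0 w4=1 w10=0 w7=1 w5=1 w0=1
t0.Δ2 w8=0 clk=1 w3=1 w1=0 w2=1 w4=1 w10=0 w7=1 w5=1 w0=1
t0.Δ3 w8=1 clk=1 w3=0 w1=0 w2=1 w4=1 w10=0 w7=1 w5=1 w0=1
t0.Δ4 w8=0 clk=1 w3=0 w1=0 w2=1 w4=1 w10=0 w7=1 w5=1 w0=1
t1.Δ0 w8=0 clk=1 w3=0 w1=0 w2=1 w4=1 w10=0 w7=1 w5=1 w0=1
t1.Δ1 w8=0 clk=0 w3=0 w1=0 w2=1 w4=1 w10=0 w7=1 w5=1 w0=1
t2.Δ0 w8=0 clk=0 w3=0 w1=0 w2=1 w4=1 w10=0 w7=1 w5=1 w0=1
t2.Δ1 w8=0 clk=1 w3=0 w1=0 w2=1 w4=1 w10=0 w7=1 w5=1 w0=1

4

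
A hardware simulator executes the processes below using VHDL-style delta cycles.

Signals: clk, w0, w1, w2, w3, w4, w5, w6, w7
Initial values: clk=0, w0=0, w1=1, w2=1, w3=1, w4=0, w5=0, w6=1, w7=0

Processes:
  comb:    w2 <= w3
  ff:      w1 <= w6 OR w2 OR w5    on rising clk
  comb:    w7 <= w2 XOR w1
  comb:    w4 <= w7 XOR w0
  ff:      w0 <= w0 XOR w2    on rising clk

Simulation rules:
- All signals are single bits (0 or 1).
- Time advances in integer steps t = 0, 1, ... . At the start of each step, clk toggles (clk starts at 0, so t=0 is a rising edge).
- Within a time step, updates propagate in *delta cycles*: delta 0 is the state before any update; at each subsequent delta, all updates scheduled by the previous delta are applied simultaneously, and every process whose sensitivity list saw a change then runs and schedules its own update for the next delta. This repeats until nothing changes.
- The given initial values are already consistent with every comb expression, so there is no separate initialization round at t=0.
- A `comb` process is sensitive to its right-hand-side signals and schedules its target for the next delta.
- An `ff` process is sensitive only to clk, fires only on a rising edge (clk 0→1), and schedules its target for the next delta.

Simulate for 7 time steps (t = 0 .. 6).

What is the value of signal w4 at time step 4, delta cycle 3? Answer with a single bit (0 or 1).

1

t=0 Δ0: w3=1 clk=0 w1=1 w0=0 w2=1 w6=1 w7=0 w4=0 w5=0
  Δ1: clk:0→1
  Δ2: w0:0→1
  Δ3: w4:0→1
  (3Δ to stable)
t=1 Δ0: w3=1 clk=1 w1=1 w0=1 w2=1 w6=1 w7=0 w4=1 w5=0
  Δ1: clk:1→0
  (1Δ to stable)
t=2 Δ0: w3=1 clk=0 w1=1 w0=1 w2=1 w6=1 w7=0 w4=1 w5=0
  Δ1: clk:0→1
  Δ2: w0:1→0
  Δ3: w4:1→0
  (3Δ to stable)
t=3 Δ0: w3=1 clk=1 w1=1 w0=0 w2=1 w6=1 w7=0 w4=0 w5=0
  Δ1: clk:1→0
  (1Δ to stable)
t=4 Δ0: w3=1 clk=0 w1=1 w0=0 w2=1 w6=1 w7=0 w4=0 w5=0
  Δ1: clk:0→1
  Δ2: w0:0→1
  Δ3: w4:0→1
  (3Δ to stable)
t=5 Δ0: w3=1 clk=1 w1=1 w0=1 w2=1 w6=1 w7=0 w4=1 w5=0
  Δ1: clk:1→0
  (1Δ to stable)
t=6 Δ0: w3=1 clk=0 w1=1 w0=1 w2=1 w6=1 w7=0 w4=1 w5=0
  Δ1: clk:0→1
  Δ2: w0:1→0
  Δ3: w4:1→0
  (3Δ to stable)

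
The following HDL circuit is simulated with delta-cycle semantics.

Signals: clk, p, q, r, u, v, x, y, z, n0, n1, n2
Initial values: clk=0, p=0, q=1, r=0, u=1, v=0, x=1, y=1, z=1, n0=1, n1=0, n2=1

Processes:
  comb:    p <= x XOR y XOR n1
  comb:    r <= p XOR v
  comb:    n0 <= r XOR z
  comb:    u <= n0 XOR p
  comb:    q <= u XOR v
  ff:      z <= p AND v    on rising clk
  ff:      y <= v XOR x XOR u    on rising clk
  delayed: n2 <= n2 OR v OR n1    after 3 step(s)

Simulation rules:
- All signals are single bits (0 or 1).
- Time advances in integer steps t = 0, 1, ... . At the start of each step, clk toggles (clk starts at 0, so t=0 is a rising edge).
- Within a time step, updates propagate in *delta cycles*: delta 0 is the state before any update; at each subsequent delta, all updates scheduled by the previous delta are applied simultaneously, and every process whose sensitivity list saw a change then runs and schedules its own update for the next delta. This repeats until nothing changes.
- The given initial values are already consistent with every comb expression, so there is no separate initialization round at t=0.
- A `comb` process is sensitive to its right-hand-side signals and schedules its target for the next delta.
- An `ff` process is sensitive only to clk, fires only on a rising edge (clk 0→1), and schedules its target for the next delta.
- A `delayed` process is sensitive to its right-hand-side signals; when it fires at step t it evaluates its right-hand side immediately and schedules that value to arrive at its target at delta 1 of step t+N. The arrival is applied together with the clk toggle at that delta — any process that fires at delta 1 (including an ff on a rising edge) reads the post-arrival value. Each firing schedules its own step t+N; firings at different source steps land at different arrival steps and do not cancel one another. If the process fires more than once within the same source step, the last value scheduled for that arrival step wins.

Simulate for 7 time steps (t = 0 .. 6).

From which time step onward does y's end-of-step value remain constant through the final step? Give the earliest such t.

2

t=0 Δ0: clk=0 q=1 z=1 u=1 n2=1 x=1 v=0 r=0 n1=0 n0=1 p=0 y=1
  Δ1: clk:0→1
  Δ2: z:1→0, y:1→0
  Δ3: n0:1→0, p:0→1
  Δ4: r:0→1
  Δ5: n0:0→1
  Δ6: u:1→0
  Δ7: q:1→0
  (7Δ to stable)
t=1 Δ0: clk=1 q=0 z=0 u=0 n2=1 x=1 v=0 r=1 n1=0 n0=1 p=1 y=0
  Δ1: clk:1→0
  (1Δ to stable)
t=2 Δ0: clk=0 q=0 z=0 u=0 n2=1 x=1 v=0 r=1 n1=0 n0=1 p=1 y=0
  Δ1: clk:0→1
  Δ2: y:0→1
  Δ3: p:1→0
  Δ4: u:0→1, r:1→0
  Δ5: q:0→1, n0:1→0
  Δ6: u:1→0
  Δ7: q:1→0
  (7Δ to stable)
t=3 Δ0: clk=1 q=0 z=0 u=0 n2=1 x=1 v=0 r=0 n1=0 n0=0 p=0 y=1
  Δ1: clk:1→0
  (1Δ to stable)
t=4 Δ0: clk=0 q=0 z=0 u=0 n2=1 x=1 v=0 r=0 n1=0 n0=0 p=0 y=1
  Δ1: clk:0→1
  (1Δ to stable)
t=5 Δ0: clk=1 q=0 z=0 u=0 n2=1 x=1 v=0 r=0 n1=0 n0=0 p=0 y=1
  Δ1: clk:1→0
  (1Δ to stable)
t=6 Δ0: clk=0 q=0 z=0 u=0 n2=1 x=1 v=0 r=0 n1=0 n0=0 p=0 y=1
  Δ1: clk:0→1
  (1Δ to stable)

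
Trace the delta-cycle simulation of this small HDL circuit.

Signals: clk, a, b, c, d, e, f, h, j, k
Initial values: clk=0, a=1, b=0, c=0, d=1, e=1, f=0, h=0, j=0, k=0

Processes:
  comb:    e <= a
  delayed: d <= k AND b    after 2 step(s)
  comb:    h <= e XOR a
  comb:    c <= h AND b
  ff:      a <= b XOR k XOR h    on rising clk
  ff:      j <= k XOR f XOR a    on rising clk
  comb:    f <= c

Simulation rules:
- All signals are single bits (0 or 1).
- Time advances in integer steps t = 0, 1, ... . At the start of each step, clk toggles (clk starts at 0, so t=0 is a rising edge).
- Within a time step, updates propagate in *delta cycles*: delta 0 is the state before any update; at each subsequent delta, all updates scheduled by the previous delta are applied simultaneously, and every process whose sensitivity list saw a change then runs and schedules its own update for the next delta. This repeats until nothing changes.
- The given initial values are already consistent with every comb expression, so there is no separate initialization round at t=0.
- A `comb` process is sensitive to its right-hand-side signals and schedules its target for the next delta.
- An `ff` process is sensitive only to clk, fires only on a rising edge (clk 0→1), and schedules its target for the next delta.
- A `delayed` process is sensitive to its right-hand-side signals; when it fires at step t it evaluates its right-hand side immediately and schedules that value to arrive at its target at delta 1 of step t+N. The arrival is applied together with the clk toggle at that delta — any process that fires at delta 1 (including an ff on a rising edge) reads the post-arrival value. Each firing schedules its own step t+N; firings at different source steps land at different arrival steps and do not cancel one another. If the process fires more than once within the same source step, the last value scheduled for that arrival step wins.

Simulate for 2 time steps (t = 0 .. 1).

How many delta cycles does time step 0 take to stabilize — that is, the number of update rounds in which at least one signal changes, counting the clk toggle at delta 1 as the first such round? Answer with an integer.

t=0 Δ0: h=0 c=0 k=0 j=0 f=0 a=1 b=0 d=1 e=1 clk=0
  Δ1: clk:0→1
  Δ2: j:0→1, a:1→0
  Δ3: h:0→1, e:1→0
  Δ4: h:1→0
  (4Δ to stable)
t=1 Δ0: h=0 c=0 k=0 j=1 f=0 a=0 b=0 d=1 e=0 clk=1
  Δ1: clk:1→0
  (1Δ to stable)

4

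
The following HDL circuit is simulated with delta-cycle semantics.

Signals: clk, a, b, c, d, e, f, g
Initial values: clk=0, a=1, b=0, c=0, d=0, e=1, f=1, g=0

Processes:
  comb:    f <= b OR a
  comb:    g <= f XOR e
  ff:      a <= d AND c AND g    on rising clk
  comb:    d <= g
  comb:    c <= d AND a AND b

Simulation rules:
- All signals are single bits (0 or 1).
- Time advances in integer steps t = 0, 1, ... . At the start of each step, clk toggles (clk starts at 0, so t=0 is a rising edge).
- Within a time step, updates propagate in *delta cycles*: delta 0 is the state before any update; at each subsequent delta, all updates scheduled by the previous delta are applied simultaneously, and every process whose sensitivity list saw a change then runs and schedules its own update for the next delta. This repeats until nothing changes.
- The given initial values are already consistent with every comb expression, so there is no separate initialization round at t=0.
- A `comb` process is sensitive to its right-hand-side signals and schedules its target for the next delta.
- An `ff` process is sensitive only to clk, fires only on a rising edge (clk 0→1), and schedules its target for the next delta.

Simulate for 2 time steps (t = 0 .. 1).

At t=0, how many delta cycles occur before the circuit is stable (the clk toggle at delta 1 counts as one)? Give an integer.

5

[bits: f,d,clk,b,g,a,e,c]
t=0: Δ0=10000110 Δ1=10100110 Δ2=10100010 Δ3=00100010 Δ4=00101010 Δ5=01101010 | 5Δ
t=1: Δ0=01101010 Δ1=01001010 | 1Δ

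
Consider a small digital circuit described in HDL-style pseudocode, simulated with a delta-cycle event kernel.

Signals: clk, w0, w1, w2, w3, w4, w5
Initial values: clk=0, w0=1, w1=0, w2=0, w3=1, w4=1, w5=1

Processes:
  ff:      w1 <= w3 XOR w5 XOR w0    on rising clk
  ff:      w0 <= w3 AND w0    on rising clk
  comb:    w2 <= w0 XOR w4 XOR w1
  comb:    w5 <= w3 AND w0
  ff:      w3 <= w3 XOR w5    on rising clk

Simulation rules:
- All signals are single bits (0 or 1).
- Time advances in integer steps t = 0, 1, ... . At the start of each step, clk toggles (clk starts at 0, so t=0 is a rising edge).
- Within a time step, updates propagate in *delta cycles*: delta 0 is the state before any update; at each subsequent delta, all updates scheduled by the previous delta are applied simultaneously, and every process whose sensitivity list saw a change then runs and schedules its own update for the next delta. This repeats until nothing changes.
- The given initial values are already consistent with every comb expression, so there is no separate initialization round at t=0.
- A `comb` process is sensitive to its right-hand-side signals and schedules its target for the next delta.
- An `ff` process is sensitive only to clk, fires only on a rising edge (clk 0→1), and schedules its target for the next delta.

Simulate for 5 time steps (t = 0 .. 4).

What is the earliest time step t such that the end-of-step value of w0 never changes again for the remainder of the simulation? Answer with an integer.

[bits: w2,w4,clk,w3,w1,w5,w0]
t=0: Δ0=0101011 Δ1=0111011 Δ2=0110111 Δ3=1110101 | 3Δ
t=1: Δ0=1110101 Δ1=1100101 | 1Δ
t=2: Δ0=1100101 Δ1=1110101 Δ2=1110100 Δ3=0110100 | 3Δ
t=3: Δ0=0110100 Δ1=0100100 | 1Δ
t=4: Δ0=0100100 Δ1=0110100 Δ2=0110000 Δ3=1110000 | 3Δ

2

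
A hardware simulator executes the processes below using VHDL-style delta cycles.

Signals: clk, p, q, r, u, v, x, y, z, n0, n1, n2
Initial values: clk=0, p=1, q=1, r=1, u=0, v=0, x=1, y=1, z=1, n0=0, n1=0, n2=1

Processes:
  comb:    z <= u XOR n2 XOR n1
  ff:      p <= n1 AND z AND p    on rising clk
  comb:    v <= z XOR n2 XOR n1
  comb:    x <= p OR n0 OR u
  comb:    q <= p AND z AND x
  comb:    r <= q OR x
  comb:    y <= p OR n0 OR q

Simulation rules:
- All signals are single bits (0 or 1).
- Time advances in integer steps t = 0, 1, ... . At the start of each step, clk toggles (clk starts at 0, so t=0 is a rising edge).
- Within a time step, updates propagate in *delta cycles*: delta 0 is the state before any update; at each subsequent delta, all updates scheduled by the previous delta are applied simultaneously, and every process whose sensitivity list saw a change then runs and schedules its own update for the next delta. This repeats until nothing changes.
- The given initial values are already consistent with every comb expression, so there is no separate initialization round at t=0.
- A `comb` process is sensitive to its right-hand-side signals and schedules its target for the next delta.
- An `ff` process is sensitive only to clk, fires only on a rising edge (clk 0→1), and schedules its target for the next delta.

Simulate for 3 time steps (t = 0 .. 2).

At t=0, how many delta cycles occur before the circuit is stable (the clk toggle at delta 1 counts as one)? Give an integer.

[bits: z,u,clk,q,n0,p,n2,r,v,y,n1,x]
t=0: Δ0=100101110101 Δ1=101101110101 Δ2=101100110101 Δ3=101000110100 Δ4=101000100000 | 4Δ
t=1: Δ0=101000100000 Δ1=100000100000 | 1Δ
t=2: Δ0=100000100000 Δ1=101000100000 | 1Δ

4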